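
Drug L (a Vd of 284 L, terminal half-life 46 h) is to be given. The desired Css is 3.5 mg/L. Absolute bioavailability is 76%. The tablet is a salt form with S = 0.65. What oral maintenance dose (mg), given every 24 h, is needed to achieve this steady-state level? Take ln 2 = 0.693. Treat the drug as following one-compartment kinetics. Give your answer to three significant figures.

728 mg

CL = ln 2 · Vd / t½ = 0.693 × 284.0 / 46 = 4.279 L/h
D = CL × Css × τ / F / S = 4.279 × 3.5 × 24 / 0.76 / 0.65 = 727.6 mg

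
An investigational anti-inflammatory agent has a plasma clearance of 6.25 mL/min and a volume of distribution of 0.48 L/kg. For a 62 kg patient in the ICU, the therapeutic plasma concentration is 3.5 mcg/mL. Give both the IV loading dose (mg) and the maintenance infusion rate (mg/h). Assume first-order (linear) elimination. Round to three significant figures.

(a) 104 mg; (b) 1.31 mg/h

Total Vd = 0.48 × 62 = 29.76 L
Loading dose = Vd × C = 29.76 × 3.5 = 104.2 mg
CL = 6.25 mL/min = 6.25 × 0.06 = 0.3750 L/h
Infusion rate = 0.3750 L/h × 3.5 mg/L = 1.313 mg/h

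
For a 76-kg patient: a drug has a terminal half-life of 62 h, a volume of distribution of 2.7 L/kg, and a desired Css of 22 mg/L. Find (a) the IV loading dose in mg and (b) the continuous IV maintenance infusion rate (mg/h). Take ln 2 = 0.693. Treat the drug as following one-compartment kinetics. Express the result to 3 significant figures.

Total Vd = 2.7 × 76 = 205.2 L
LD = Vd × C = 205.2 × 22 = 4514 mg
CL = 0.693 × Vd / t½ = 0.693 × 205.2 / 62 = 2.294 L/h
Infusion rate = CL × Css = 2.294 × 22 = 50.47 mg/h

(a) 4510 mg; (b) 50.5 mg/h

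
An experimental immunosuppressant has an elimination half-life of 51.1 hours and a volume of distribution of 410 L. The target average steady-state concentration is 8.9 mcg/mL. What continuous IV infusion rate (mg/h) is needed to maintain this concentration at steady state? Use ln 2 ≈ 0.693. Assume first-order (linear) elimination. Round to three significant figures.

49.5 mg/h

CL = ln 2 · Vd / t½ = 0.693 × 410.0 / 51.1 = 5.560 L/h
Infusion rate = CL × Css = 5.560 × 8.9 = 49.48 mg/h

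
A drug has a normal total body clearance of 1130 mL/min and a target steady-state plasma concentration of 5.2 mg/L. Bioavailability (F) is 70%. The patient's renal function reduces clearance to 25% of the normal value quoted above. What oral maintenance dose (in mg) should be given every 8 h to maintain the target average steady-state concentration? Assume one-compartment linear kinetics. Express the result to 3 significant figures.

CL = 1130 mL/min = 1130 × 0.06 = 67.80 L/h
Patient clearance = 0.25 × 67.80 = 16.95 L/h
At steady state, dose per interval replaces the amount cleared in that interval: F·D/τ = CL·Css.
D = CL × Css × τ / F = 16.95 × 5.2 × 8 / 0.7 = 1007 mg

1010 mg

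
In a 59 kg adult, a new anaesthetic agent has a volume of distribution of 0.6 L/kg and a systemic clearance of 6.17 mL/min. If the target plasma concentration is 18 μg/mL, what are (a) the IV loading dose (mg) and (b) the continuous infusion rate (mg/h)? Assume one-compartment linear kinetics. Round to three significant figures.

Vd(total) = 59 kg × 0.6 L/kg = 35.40 L
LD = Vd · C_target = 35.40 × 18 = 637.2 mg
Convert clearance: 6.17 mL/min × 60 min/h ÷ 1000 mL/L = 0.3702 L/h
Infusion rate = 0.3702 L/h × 18 mg/L = 6.664 mg/h

(a) 637 mg; (b) 6.66 mg/h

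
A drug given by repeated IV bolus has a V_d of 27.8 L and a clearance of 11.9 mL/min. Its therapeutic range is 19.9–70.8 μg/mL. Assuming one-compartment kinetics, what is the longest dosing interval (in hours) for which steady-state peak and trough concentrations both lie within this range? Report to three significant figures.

Convert clearance: 11.9 mL/min × 60 min/h ÷ 1000 mL/L = 0.7140 L/h
k = CL / Vd = 0.7140 / 27.80 = 0.02568 h⁻¹
Between IV bolus doses, concentration decays as C = C₀·e^(−kτ), so C_peak/C_trough = e^(kτ).
τ_max = ln(C_peak/C_trough) / k = ln(70.8/19.9) / 0.02568 = 1.269 / 0.02568 = 49.42 h

49.4 h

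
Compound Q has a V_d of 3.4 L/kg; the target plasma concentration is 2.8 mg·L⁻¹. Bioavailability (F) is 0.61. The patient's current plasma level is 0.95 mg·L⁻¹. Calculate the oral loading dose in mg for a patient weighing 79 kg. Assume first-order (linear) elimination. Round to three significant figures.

Total Vd = 3.4 × 79 = 268.6 L
Concentration deficit ΔC = 2.8 − 0.95 = 1.850 mg/L
LD = Vd × ΔC / F = 268.6 × 1.850 / 0.61 = 814.6 mg

815 mg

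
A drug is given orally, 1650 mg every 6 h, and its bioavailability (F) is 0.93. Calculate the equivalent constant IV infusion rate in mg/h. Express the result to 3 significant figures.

Equivalent systemic input: infusion rate = F·D/τ.
Rate = 0.93 × 1650 / 6 = 255.8 mg/h

256 mg/h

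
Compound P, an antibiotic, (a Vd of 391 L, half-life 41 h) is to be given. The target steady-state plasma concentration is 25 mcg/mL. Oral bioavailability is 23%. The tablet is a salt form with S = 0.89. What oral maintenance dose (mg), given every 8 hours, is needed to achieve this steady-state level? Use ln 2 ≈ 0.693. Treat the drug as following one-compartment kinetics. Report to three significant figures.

6460 mg

CL = 0.693 × Vd / t½ = 0.693 × 391.0 / 41 = 6.609 L/h
D = CL × Css × τ / F / S = 6.609 × 25 × 8 / 0.23 / 0.89 = 6457 mg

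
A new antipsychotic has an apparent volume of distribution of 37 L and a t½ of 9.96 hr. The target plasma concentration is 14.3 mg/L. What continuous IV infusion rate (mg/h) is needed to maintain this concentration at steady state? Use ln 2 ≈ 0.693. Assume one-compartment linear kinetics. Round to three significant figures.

36.8 mg/h

k = 0.693/9.96 = 0.06958 h⁻¹, so CL = k·Vd = 0.06958 × 37.00 = 2.574 L/h
Infusion rate = CL × Css = 2.574 × 14.3 = 36.81 mg/h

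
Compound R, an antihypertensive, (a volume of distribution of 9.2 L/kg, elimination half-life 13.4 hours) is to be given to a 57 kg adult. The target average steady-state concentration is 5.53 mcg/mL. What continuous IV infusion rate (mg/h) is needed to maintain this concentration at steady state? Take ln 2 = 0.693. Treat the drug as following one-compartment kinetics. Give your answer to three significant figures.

Vd = 9.2 L/kg × 57 kg = 524.4 L
CL = ln 2 · Vd / t½ = 0.693 × 524.4 / 13.4 = 27.12 L/h
Infusion rate = CL × Css = 27.12 × 5.53 = 150.0 mg/h

150 mg/h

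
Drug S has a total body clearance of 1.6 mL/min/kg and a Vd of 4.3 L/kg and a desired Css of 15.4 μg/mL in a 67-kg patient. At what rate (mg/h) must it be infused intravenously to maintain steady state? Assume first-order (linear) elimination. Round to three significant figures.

99.1 mg/h

CL = 1.6 mL/min/kg × 67 kg = 107.2 mL/min = 107.2 × 60/1000 = 6.432 L/h
Rate = CL × Css = 6.432 × 15.4 = 99.05 mg/h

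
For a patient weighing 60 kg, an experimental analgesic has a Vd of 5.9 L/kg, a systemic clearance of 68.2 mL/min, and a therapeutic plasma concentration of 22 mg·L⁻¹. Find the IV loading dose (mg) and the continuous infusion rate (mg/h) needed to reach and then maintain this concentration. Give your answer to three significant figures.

Vd(total) = 60 kg × 5.9 L/kg = 354.0 L
Loading dose = Vd × C = 354.0 × 22 = 7788 mg
CL = 68.2 mL/min × 60/1000 = 4.092 L/h
Infusion rate = 4.092 L/h × 22 mg/L = 90.02 mg/h

(a) 7790 mg; (b) 90.0 mg/h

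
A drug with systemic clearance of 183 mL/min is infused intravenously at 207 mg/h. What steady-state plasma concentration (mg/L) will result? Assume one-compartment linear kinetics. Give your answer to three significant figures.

CL = 183 mL/min = 183 × 0.06 = 10.98 L/h
Css = rate / CL = 207 / 10.98 = 18.85 mg/L

18.9 mg/L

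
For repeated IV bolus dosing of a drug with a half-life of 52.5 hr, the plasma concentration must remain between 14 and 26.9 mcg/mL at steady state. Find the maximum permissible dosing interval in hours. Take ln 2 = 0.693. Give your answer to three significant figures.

49.5 h

k = 0.693 / t½ = 0.693 / 52.5 = 0.01320 h⁻¹
Between IV bolus doses, concentration decays as C = C₀·e^(−kτ), so C_peak/C_trough = e^(kτ).
τ_max = ln(C_peak/C_trough) / k = ln(26.9/14) / 0.01320 = 0.6531 / 0.01320 = 49.48 h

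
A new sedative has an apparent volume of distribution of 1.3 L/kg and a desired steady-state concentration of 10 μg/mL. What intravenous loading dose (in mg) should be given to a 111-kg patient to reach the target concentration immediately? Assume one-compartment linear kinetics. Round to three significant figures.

Vd(total) = 111 kg × 1.3 L/kg = 144.3 L
The loading dose fills Vd to the target concentration.
LD = Vd × C = 144.3 × 10.00 = 1443 mg

1440 mg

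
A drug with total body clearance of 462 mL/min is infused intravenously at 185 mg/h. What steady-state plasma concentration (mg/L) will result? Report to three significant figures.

6.67 mg/L

CL = 462 mL/min × 60/1000 = 27.72 L/h
Css = rate / CL = 185 / 27.72 = 6.674 mg/L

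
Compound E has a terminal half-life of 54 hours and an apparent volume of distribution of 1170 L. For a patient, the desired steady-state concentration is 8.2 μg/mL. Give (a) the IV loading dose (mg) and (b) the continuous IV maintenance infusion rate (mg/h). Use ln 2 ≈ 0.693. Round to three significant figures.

LD = Vd × C = 1170 × 8.2 = 9594 mg
CL = 0.693 × Vd / t½ = 0.693 × 1170 / 54 = 15.02 L/h
Infusion rate = CL × Css = 15.02 × 8.2 = 123.2 mg/h

(a) 9590 mg; (b) 123 mg/h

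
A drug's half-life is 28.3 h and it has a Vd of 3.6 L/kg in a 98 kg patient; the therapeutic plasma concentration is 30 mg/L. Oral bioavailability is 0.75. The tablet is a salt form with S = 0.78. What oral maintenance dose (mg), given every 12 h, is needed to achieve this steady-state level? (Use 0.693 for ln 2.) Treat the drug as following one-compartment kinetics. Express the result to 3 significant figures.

Vd(total) = 98 kg × 3.6 L/kg = 352.8 L
k = 0.693/28.3 = 0.02449 h⁻¹, so CL = k·Vd = 0.02449 × 352.8 = 8.640 L/h
D = CL × Css × τ / F / S = 8.640 × 30 × 12 / 0.75 / 0.78 = 5317 mg

5320 mg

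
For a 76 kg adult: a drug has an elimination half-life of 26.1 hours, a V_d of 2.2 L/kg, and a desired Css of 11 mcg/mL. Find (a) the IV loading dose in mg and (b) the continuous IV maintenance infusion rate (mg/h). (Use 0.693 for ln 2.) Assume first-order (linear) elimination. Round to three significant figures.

(a) 1840 mg; (b) 48.8 mg/h

Total Vd = 2.2 × 76 = 167.2 L
LD = Vd × C = 167.2 × 11 = 1839 mg
CL = 0.693 × Vd / t½ = 0.693 × 167.2 / 26.1 = 4.439 L/h
Infusion rate = CL × Css = 4.439 × 11 = 48.83 mg/h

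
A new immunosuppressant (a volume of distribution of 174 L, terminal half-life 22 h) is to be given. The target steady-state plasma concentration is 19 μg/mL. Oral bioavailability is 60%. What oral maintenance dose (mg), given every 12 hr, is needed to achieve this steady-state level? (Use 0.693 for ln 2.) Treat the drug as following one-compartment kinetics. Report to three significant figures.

2080 mg

CL = 0.693 × Vd / t½ = 0.693 × 174.0 / 22 = 5.481 L/h
D = CL × Css × τ / F = 5.481 × 19 × 12 / 0.6 = 2083 mg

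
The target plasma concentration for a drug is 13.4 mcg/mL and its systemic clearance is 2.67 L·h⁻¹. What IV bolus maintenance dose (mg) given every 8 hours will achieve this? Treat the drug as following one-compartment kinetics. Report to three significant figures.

D = CL × Css × τ = 2.670 × 13.4 × 8 = 286.2 mg

286 mg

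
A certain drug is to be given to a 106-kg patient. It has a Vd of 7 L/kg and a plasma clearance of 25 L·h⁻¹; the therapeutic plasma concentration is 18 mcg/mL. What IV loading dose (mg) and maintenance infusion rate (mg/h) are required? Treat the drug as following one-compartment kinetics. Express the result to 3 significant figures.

Vd = 7 L/kg × 106 kg = 742.0 L
Loading: fill Vd to C_target → 742.0 L × 18 mg/L = 13360 mg
Maintenance: replace elimination → rate = CL × Css = 25.00 × 18 = 450.0 mg/h

(a) 13400 mg; (b) 450 mg/h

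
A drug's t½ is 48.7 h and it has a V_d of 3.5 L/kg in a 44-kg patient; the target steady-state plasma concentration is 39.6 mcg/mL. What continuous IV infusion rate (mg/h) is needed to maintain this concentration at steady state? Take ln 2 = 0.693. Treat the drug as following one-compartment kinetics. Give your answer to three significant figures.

Vd(total) = 44 kg × 3.5 L/kg = 154.0 L
k = 0.693/48.7 = 0.01423 h⁻¹, so CL = k·Vd = 0.01423 × 154.0 = 2.191 L/h
Infusion rate = CL × Css = 2.191 × 39.6 = 86.76 mg/h

86.8 mg/h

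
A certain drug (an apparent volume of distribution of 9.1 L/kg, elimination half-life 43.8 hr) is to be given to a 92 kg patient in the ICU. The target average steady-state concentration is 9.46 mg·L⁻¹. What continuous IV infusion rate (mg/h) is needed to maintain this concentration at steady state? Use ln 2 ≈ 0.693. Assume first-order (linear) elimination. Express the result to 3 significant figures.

125 mg/h

Vd(total) = 92 kg × 9.1 L/kg = 837.2 L
k = 0.693/43.8 = 0.01582 h⁻¹, so CL = k·Vd = 0.01582 × 837.2 = 13.24 L/h
Infusion rate = CL × Css = 13.24 × 9.46 = 125.3 mg/h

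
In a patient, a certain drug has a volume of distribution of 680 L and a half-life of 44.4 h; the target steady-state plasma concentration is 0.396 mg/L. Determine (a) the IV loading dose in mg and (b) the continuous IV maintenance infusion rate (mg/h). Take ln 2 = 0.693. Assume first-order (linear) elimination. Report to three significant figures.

LD = Vd × C = 680.0 × 0.396 = 269.3 mg
CL = 0.693 × Vd / t½ = 0.693 × 680.0 / 44.4 = 10.61 L/h
Infusion rate = CL × Css = 10.61 × 0.396 = 4.202 mg/h

(a) 269 mg; (b) 4.20 mg/h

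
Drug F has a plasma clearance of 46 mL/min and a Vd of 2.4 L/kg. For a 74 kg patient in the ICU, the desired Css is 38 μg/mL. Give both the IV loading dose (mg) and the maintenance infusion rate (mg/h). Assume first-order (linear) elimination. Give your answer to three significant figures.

(a) 6750 mg; (b) 105 mg/h

Vd = 2.4 L/kg × 74 kg = 177.6 L
Loading: fill Vd to C_target → 177.6 L × 38 mg/L = 6749 mg
Convert clearance: 46 mL/min × 60 min/h ÷ 1000 mL/L = 2.760 L/h
Maintenance: replace elimination → rate = CL × Css = 2.760 × 38 = 104.9 mg/h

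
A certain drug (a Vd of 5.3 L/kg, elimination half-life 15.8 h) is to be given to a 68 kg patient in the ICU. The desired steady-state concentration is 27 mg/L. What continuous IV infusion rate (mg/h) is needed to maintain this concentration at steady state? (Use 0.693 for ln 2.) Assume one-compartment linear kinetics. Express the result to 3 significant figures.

427 mg/h

Vd = 5.3 L/kg × 68 kg = 360.4 L
CL = ln 2 · Vd / t½ = 0.693 × 360.4 / 15.8 = 15.81 L/h
Infusion rate = CL × Css = 15.81 × 27 = 426.9 mg/h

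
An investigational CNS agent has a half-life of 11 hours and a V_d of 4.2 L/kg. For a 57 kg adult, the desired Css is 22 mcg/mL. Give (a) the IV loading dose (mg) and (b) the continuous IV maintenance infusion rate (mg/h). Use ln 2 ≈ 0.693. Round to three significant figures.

(a) 5270 mg; (b) 332 mg/h

Vd = 4.2 L/kg × 57 kg = 239.4 L
LD = Vd × C = 239.4 × 22 = 5267 mg
CL = 0.693 × Vd / t½ = 0.693 × 239.4 / 11 = 15.08 L/h
Infusion rate = CL × Css = 15.08 × 22 = 331.8 mg/h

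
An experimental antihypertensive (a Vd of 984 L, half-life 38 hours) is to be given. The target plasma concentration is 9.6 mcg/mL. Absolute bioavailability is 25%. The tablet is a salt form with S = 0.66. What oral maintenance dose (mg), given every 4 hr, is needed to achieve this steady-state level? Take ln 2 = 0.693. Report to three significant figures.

4180 mg

CL = 0.693 × Vd / t½ = 0.693 × 984.0 / 38 = 17.95 L/h
D = CL × Css × τ / F / S = 17.95 × 9.6 × 4 / 0.25 / 0.66 = 4177 mg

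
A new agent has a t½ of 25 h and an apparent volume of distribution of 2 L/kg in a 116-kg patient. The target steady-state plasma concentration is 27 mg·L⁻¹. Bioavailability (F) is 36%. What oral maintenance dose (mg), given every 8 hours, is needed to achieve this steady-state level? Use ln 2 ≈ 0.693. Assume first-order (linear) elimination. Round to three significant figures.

3860 mg

Vd(total) = 116 kg × 2 L/kg = 232.0 L
CL = 0.693 × Vd / t½ = 0.693 × 232.0 / 25 = 6.431 L/h
D = CL × Css × τ / F = 6.431 × 27 × 8 / 0.36 = 3859 mg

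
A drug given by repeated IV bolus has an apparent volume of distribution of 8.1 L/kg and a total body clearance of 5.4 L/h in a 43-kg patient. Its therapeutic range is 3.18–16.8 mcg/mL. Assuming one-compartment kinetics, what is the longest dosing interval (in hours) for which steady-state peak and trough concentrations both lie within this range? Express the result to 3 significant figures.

Vd = 8.1 L/kg × 43 kg = 348.3 L
k = CL / Vd = 5.400 / 348.3 = 0.01550 h⁻¹
Between IV bolus doses, concentration decays as C = C₀·e^(−kτ), so C_peak/C_trough = e^(kτ).
τ_max = ln(C_peak/C_trough) / k = ln(16.8/3.18) / 0.01550 = 1.664 / 0.01550 = 107.4 h

107 h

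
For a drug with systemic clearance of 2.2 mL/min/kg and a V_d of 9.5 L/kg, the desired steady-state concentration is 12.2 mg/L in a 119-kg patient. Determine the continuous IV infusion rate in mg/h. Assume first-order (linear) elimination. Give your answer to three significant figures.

CL = 2.2 mL/min/kg × 119 kg = 261.8 mL/min = 261.8 × 60/1000 = 15.71 L/h
R₀ = 15.71 × 12.2 = 191.7 mg/h

192 mg/h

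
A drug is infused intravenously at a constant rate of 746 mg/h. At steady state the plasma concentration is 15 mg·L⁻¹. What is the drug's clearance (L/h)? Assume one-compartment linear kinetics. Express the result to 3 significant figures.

49.7 L/h

At steady state, infusion rate = CL × Css, so CL = rate / Css.
CL = 746 / 15 = 49.73 L/h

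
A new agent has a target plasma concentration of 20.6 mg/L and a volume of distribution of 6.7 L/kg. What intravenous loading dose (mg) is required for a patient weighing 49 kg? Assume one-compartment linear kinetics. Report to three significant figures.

6760 mg

Vd = 6.7 L/kg × 49 kg = 328.3 L
LD = Vd × C = 328.3 × 20.60 = 6763 mg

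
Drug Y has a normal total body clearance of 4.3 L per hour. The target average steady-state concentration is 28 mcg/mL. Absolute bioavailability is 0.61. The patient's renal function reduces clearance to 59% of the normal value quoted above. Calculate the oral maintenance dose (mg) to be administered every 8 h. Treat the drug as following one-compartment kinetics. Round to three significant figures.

Patient clearance = 0.59 × 4.300 = 2.537 L/h
At steady state, dose per interval replaces the amount cleared in that interval: F·D/τ = CL·Css.
D = CL × Css × τ / F = 2.537 × 28 × 8 / 0.61 = 931.6 mg

932 mg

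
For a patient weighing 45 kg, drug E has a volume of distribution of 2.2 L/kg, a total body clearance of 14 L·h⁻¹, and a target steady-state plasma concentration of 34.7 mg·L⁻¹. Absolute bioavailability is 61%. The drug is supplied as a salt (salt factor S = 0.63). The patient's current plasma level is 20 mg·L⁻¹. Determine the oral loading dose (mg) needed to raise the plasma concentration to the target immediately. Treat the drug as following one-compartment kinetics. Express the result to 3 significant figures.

3790 mg

Vd(total) = 45 kg × 2.2 L/kg = 99.00 L
Concentration deficit ΔC = 34.7 − 20 = 14.70 mg/L
LD = Vd × ΔC / F / S = 99.00 × 14.70 / 0.61 / 0.63 = 3787 mg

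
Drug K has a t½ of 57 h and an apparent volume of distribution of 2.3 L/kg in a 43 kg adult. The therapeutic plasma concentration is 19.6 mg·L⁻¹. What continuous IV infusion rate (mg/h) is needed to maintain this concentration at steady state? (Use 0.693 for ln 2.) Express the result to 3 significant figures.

Vd(total) = 43 kg × 2.3 L/kg = 98.90 L
CL = ln 2 · Vd / t½ = 0.693 × 98.90 / 57 = 1.202 L/h
Infusion rate = CL × Css = 1.202 × 19.6 = 23.56 mg/h

23.6 mg/h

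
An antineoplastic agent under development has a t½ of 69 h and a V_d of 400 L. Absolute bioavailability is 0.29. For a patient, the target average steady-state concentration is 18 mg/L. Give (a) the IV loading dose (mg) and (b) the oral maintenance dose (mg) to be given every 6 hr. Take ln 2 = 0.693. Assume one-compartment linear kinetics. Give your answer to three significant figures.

(a) 7200 mg; (b) 1500 mg

LD = Vd × C = 400.0 × 18 = 7200 mg
CL = 0.693 × Vd / t½ = 0.693 × 400.0 / 69 = 4.017 L/h
D = CL × Css × τ / F = 4.017 × 18 × 6 / 0.29 = 1496 mg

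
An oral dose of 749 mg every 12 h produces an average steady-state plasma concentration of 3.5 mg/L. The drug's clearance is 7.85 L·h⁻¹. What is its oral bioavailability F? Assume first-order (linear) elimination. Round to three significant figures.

0.440

F·D/τ = CL·Css at steady state → F = CL·Css·τ / D.
F = 7.85 × 3.5 × 12 / 749 = 0.440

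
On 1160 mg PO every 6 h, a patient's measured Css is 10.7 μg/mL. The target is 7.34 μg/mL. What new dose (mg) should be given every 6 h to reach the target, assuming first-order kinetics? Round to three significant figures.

For first-order elimination, Css ∝ F·D/(CL·τ); F and CL are unchanged, so Css ∝ D/τ.
D₂ = D₁ × (Css,target / Css,current) = 1160 × 7.34/10.7 = 795.7 mg

796 mg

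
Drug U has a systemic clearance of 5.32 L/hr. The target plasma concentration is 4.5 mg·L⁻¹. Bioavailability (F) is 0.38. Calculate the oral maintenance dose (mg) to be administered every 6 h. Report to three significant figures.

D = CL × Css × τ / F = 5.320 × 4.5 × 6 / 0.38 = 378.0 mg

378 mg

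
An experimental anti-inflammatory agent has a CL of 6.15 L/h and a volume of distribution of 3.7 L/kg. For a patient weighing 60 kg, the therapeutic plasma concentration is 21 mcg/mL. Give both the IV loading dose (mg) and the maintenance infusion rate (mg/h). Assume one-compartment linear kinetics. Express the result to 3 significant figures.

(a) 4660 mg; (b) 129 mg/h

Total Vd = 3.7 × 60 = 222.0 L
Loading: fill Vd to C_target → 222.0 L × 21 mg/L = 4662 mg
Maintenance: replace elimination → rate = CL × Css = 6.150 × 21 = 129.2 mg/h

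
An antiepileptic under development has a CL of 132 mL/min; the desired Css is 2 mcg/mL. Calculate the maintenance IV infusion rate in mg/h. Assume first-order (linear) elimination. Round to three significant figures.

15.8 mg/h

Convert clearance: 132 mL/min × 60 min/h ÷ 1000 mL/L = 7.920 L/h
Infusion rate = CL · Css = 7.920 L/h × 2 mg/L = 15.84 mg/h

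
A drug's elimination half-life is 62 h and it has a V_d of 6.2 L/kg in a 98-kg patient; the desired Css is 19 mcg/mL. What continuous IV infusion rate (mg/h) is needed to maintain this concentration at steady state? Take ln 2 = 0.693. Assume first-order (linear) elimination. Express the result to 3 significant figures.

Vd = 6.2 L/kg × 98 kg = 607.6 L
CL = 0.693 × Vd / t½ = 0.693 × 607.6 / 62 = 6.791 L/h
Infusion rate = CL × Css = 6.791 × 19 = 129.0 mg/h

129 mg/h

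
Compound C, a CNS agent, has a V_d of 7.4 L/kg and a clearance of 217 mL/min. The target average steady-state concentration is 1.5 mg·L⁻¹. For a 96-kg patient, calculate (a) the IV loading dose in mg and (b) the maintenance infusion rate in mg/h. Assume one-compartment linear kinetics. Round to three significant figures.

Vd(total) = 96 kg × 7.4 L/kg = 710.4 L
LD = Vd · C_target = 710.4 × 1.5 = 1066 mg
CL = 217 mL/min × 60/1000 = 13.02 L/h
Infusion rate = 13.02 L/h × 1.5 mg/L = 19.53 mg/h

(a) 1070 mg; (b) 19.5 mg/h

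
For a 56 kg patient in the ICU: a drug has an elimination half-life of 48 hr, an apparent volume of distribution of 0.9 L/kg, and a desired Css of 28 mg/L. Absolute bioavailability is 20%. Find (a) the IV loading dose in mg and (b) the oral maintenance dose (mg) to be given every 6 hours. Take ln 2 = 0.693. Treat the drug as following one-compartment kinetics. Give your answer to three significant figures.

(a) 1410 mg; (b) 611 mg

Vd(total) = 56 kg × 0.9 L/kg = 50.40 L
LD = Vd × C = 50.40 × 28 = 1411 mg
CL = 0.693 × Vd / t½ = 0.693 × 50.40 / 48 = 0.7277 L/h
D = CL × Css × τ / F = 0.7277 × 28 × 6 / 0.2 = 611.3 mg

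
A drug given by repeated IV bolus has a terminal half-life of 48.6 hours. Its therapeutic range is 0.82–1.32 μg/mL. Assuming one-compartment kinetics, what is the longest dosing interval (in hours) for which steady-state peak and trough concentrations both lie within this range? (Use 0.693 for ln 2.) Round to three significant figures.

33.4 h

k = 0.693 / t½ = 0.693 / 48.6 = 0.01426 h⁻¹
Between IV bolus doses, concentration decays as C = C₀·e^(−kτ), so C_peak/C_trough = e^(kτ).
τ_max = ln(C_peak/C_trough) / k = ln(1.32/0.82) / 0.01426 = 0.4761 / 0.01426 = 33.39 h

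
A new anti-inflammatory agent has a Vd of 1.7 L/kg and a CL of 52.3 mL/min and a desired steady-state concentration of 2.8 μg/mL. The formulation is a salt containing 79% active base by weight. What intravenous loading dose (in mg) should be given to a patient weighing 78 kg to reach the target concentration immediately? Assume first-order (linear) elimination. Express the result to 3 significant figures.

470 mg

Vd(total) = 78 kg × 1.7 L/kg = 132.6 L
LD = Vd × C / S = 132.6 × 2.800 / 0.79 = 470.0 mg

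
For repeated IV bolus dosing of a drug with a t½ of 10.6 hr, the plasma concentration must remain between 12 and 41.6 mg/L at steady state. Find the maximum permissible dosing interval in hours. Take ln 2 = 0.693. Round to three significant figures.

19.0 h

k = 0.693 / t½ = 0.693 / 10.6 = 0.06538 h⁻¹
Between IV bolus doses, concentration decays as C = C₀·e^(−kτ), so C_peak/C_trough = e^(kτ).
τ_max = ln(C_peak/C_trough) / k = ln(41.6/12) / 0.06538 = 1.243 / 0.06538 = 19.01 h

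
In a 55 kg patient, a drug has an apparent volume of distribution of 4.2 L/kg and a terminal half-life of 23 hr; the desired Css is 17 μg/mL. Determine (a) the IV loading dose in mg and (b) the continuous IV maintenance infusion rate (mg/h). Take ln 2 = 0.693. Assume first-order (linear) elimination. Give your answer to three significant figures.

(a) 3930 mg; (b) 118 mg/h

Vd = 4.2 L/kg × 55 kg = 231.0 L
LD = Vd × C = 231.0 × 17 = 3927 mg
CL = 0.693 × Vd / t½ = 0.693 × 231.0 / 23 = 6.960 L/h
Infusion rate = CL × Css = 6.960 × 17 = 118.3 mg/h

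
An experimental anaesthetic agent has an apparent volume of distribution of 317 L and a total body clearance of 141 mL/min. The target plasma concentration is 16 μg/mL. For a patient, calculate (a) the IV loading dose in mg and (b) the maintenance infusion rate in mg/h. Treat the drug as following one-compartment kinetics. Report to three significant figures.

(a) 5070 mg; (b) 135 mg/h

Loading: fill Vd to C_target → 317.0 L × 16 mg/L = 5072 mg
Convert clearance: 141 mL/min × 60 min/h ÷ 1000 mL/L = 8.460 L/h
Infusion rate = 8.460 L/h × 16 mg/L = 135.4 mg/h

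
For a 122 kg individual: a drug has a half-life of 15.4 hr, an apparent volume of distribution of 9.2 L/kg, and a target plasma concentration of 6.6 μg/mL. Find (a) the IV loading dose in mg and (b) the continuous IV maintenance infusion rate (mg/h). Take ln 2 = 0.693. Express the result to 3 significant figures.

(a) 7410 mg; (b) 333 mg/h

Vd(total) = 122 kg × 9.2 L/kg = 1122 L
LD = Vd × C = 1122 × 6.6 = 7405 mg
CL = 0.693 × Vd / t½ = 0.693 × 1122 / 15.4 = 50.49 L/h
Infusion rate = CL × Css = 50.49 × 6.6 = 333.2 mg/h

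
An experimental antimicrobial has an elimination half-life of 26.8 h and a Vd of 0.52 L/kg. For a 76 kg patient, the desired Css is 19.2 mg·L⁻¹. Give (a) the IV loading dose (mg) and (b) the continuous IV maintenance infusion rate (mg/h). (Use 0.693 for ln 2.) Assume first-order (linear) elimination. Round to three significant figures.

Total Vd = 0.52 × 76 = 39.52 L
LD = Vd × C = 39.52 × 19.2 = 758.8 mg
CL = 0.693 × Vd / t½ = 0.693 × 39.52 / 26.8 = 1.022 L/h
Infusion rate = CL × Css = 1.022 × 19.2 = 19.62 mg/h

(a) 759 mg; (b) 19.6 mg/h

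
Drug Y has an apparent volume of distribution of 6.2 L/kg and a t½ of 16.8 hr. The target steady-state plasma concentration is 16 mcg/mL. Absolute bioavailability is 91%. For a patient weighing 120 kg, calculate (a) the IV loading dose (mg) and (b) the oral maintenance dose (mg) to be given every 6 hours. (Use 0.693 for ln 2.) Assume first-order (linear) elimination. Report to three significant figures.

(a) 11900 mg; (b) 3240 mg

Vd(total) = 120 kg × 6.2 L/kg = 744.0 L
LD = Vd × C = 744.0 × 16 = 11900 mg
CL = 0.693 × Vd / t½ = 0.693 × 744.0 / 16.8 = 30.69 L/h
D = CL × Css × τ / F = 30.69 × 16 × 6 / 0.91 = 3238 mg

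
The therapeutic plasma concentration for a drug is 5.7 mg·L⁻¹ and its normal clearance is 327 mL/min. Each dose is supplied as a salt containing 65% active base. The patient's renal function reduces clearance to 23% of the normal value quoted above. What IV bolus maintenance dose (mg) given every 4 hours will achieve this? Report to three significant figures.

158 mg

CL = 327 mL/min × 60/1000 = 19.62 L/h
Patient clearance = 0.23 × 19.62 = 4.513 L/h
At steady state, dose per interval replaces the amount cleared in that interval: S·D/τ = CL·Css.
D = CL × Css × τ / S = 4.513 × 5.7 × 4 / 0.65 = 158.3 mg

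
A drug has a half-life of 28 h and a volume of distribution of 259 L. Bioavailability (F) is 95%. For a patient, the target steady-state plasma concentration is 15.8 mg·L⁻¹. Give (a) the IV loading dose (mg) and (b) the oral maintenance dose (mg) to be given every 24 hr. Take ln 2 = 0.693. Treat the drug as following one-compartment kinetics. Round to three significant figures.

(a) 4090 mg; (b) 2560 mg

LD = Vd × C = 259.0 × 15.8 = 4092 mg
CL = 0.693 × Vd / t½ = 0.693 × 259.0 / 28 = 6.410 L/h
D = CL × Css × τ / F = 6.410 × 15.8 × 24 / 0.95 = 2559 mg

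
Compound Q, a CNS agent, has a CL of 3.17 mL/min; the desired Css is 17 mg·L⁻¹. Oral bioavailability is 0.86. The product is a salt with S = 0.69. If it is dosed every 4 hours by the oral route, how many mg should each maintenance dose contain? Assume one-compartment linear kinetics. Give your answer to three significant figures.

21.8 mg

CL = 3.17 mL/min × 60/1000 = 0.1902 L/h
At steady state, dose per interval replaces the amount cleared in that interval: F·S·D/τ = CL·Css.
D = CL × Css × τ / F / S = 0.1902 × 17 × 4 / 0.86 / 0.69 = 21.80 mg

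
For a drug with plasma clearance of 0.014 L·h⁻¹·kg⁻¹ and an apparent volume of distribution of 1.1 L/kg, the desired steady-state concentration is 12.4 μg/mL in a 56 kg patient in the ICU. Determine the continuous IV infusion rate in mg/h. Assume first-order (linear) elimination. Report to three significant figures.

9.72 mg/h

CL = 0.014 L·h⁻¹·kg⁻¹ × 56 kg = 0.7840 L/h
Infusion rate = CL · Css = 0.7840 L/h × 12.4 mg/L = 9.722 mg/h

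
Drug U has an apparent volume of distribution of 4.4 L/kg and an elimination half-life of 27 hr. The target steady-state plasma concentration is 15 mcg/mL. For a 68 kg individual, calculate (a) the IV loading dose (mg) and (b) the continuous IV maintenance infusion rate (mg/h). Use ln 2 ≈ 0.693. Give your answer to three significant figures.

Vd = 4.4 L/kg × 68 kg = 299.2 L
LD = Vd × C = 299.2 × 15 = 4488 mg
CL = 0.693 × Vd / t½ = 0.693 × 299.2 / 27 = 7.679 L/h
Infusion rate = CL × Css = 7.679 × 15 = 115.2 mg/h

(a) 4490 mg; (b) 115 mg/h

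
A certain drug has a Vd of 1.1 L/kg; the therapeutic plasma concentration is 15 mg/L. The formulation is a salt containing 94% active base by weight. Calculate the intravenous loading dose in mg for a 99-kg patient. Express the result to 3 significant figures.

1740 mg

Vd = 1.1 L/kg × 99 kg = 108.9 L
The loading dose fills Vd to the target concentration.
LD = Vd × C / S = 108.9 × 15.00 / 0.94 = 1738 mg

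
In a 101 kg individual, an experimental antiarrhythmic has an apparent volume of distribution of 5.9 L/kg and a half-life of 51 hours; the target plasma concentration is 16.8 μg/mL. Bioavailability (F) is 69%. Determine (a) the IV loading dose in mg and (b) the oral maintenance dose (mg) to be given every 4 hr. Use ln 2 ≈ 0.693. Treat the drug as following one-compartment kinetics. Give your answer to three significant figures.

Vd(total) = 101 kg × 5.9 L/kg = 595.9 L
LD = Vd × C = 595.9 × 16.8 = 10010 mg
CL = 0.693 × Vd / t½ = 0.693 × 595.9 / 51 = 8.097 L/h
D = CL × Css × τ / F = 8.097 × 16.8 × 4 / 0.69 = 788.6 mg

(a) 10000 mg; (b) 789 mg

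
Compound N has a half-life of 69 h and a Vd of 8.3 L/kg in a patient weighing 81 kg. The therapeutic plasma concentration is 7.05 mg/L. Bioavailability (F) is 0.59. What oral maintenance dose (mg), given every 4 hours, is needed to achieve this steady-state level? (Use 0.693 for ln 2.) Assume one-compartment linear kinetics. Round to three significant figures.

Vd(total) = 81 kg × 8.3 L/kg = 672.3 L
CL = ln 2 · Vd / t½ = 0.693 × 672.3 / 69 = 6.752 L/h
D = CL × Css × τ / F = 6.752 × 7.05 × 4 / 0.59 = 322.7 mg

323 mg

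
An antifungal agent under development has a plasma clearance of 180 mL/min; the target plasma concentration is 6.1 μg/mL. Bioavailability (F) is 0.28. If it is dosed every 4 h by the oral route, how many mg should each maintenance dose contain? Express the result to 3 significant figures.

941 mg

CL = 180 mL/min = 180 × 0.06 = 10.80 L/h
D = CL × Css × τ / F = 10.80 × 6.1 × 4 / 0.28 = 941.1 mg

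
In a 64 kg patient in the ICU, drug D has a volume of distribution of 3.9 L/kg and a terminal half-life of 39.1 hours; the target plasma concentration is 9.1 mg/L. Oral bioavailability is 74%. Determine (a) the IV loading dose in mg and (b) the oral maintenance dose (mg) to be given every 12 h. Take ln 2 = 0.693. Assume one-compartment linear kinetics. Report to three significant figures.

(a) 2270 mg; (b) 653 mg

Vd(total) = 64 kg × 3.9 L/kg = 249.6 L
LD = Vd × C = 249.6 × 9.1 = 2271 mg
CL = 0.693 × Vd / t½ = 0.693 × 249.6 / 39.1 = 4.424 L/h
D = CL × Css × τ / F = 4.424 × 9.1 × 12 / 0.74 = 652.8 mg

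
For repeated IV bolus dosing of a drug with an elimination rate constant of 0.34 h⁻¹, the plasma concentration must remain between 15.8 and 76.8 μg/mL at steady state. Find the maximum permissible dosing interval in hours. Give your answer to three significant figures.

Between IV bolus doses, concentration decays as C = C₀·e^(−kτ), so C_peak/C_trough = e^(kτ).
τ_max = ln(C_peak/C_trough) / k = ln(76.8/15.8) / 0.3400 = 1.581 / 0.3400 = 4.650 h

4.65 h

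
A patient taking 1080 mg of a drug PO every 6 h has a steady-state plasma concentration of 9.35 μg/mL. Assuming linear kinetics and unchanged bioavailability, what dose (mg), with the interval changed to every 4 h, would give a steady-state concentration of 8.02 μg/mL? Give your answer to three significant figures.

618 mg

For first-order elimination, Css ∝ F·D/(CL·τ); F and CL are unchanged, so Css ∝ D/τ.
D₂ = D₁ × (Css,target / Css,current) × (τ₂/τ₁) = 1080 × (8.02/9.35) × (4/6) = 617.6 mg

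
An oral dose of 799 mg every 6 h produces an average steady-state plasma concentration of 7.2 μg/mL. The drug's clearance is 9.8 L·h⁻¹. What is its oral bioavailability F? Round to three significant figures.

0.530

F·D/τ = CL·Css at steady state → F = CL·Css·τ / D.
F = 9.8 × 7.2 × 6 / 799 = 0.530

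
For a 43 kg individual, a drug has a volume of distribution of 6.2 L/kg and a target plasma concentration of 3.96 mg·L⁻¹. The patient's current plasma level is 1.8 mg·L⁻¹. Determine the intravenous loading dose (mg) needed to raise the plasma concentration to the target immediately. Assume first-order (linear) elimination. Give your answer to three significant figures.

Vd = 6.2 L/kg × 43 kg = 266.6 L
Concentration deficit ΔC = 3.96 − 1.8 = 2.160 mg/L
LD = Vd × ΔC = 266.6 × 2.160 = 575.9 mg

576 mg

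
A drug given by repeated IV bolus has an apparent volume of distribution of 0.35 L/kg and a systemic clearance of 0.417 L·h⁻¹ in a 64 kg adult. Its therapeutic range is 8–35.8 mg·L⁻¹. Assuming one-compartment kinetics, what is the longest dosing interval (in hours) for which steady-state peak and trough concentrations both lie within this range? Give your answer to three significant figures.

Total Vd = 0.35 × 64 = 22.40 L
k = CL / Vd = 0.4170 / 22.40 = 0.01862 h⁻¹
Between IV bolus doses, concentration decays as C = C₀·e^(−kτ), so C_peak/C_trough = e^(kτ).
τ_max = ln(C_peak/C_trough) / k = ln(35.8/8) / 0.01862 = 1.499 / 0.01862 = 80.50 h

80.5 h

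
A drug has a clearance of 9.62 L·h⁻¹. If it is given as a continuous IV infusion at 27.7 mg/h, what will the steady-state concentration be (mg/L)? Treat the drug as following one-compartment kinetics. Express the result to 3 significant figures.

Css = rate / CL = 27.7 / 9.620 = 2.879 mg/L

2.88 mg/L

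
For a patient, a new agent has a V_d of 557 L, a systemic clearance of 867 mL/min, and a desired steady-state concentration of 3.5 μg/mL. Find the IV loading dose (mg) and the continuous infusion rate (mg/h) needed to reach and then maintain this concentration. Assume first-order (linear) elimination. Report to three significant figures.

Loading: fill Vd to C_target → 557.0 L × 3.5 mg/L = 1950 mg
CL = 867 mL/min = 867 × 0.06 = 52.02 L/h
Infusion rate = 52.02 L/h × 3.5 mg/L = 182.1 mg/h

(a) 1950 mg; (b) 182 mg/h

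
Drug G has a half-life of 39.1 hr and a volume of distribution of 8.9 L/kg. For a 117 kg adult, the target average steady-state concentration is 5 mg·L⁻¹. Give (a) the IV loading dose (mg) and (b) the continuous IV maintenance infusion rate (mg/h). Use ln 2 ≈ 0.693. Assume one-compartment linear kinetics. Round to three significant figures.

(a) 5210 mg; (b) 92.3 mg/h

Vd = 8.9 L/kg × 117 kg = 1041 L
LD = Vd × C = 1041 × 5 = 5205 mg
CL = 0.693 × Vd / t½ = 0.693 × 1041 / 39.1 = 18.45 L/h
Infusion rate = CL × Css = 18.45 × 5 = 92.25 mg/h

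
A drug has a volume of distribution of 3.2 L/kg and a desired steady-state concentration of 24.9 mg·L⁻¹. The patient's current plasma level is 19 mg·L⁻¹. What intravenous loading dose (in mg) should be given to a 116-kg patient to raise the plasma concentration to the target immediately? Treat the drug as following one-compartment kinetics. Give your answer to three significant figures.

Vd(total) = 116 kg × 3.2 L/kg = 371.2 L
Concentration deficit ΔC = 24.9 − 19 = 5.900 mg/L
LD = Vd × ΔC = 371.2 × 5.900 = 2190 mg

2190 mg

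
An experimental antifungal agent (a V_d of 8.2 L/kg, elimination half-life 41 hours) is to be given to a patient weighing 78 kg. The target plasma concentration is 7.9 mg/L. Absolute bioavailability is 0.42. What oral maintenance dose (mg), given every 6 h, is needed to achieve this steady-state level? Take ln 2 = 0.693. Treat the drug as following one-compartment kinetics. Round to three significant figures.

1220 mg

Total Vd = 8.2 × 78 = 639.6 L
CL = 0.693 × Vd / t½ = 0.693 × 639.6 / 41 = 10.81 L/h
D = CL × Css × τ / F = 10.81 × 7.9 × 6 / 0.42 = 1220 mg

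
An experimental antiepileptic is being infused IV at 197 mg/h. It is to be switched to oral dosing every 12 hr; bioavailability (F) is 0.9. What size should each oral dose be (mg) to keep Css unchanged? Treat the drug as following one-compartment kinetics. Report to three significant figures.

To maintain the same Css, the systemic dosing rate must be unchanged: F·D/τ = infusion rate.
D = rate × τ / F = 197 × 12 / 0.9 = 2627 mg

2630 mg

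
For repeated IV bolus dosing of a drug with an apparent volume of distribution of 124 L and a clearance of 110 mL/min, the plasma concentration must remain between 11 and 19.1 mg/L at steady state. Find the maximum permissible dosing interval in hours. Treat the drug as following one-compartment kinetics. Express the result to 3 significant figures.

10.4 h

Convert clearance: 110 mL/min × 60 min/h ÷ 1000 mL/L = 6.600 L/h
k = CL / Vd = 6.600 / 124.0 = 0.05323 h⁻¹
Between IV bolus doses, concentration decays as C = C₀·e^(−kτ), so C_peak/C_trough = e^(kτ).
τ_max = ln(C_peak/C_trough) / k = ln(19.1/11) / 0.05323 = 0.5518 / 0.05323 = 10.37 h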